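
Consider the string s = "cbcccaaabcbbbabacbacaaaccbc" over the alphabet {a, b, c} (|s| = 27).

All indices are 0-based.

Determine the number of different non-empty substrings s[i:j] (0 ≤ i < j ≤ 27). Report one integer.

332

rank | idx | suffix
   0 |   5 | aaabcbbbabacbacaaaccbc
   1 |  20 | aaaccbc
   2 |   6 | aabcbbbabacbacaaaccbc
   3 |  21 | aaccbc
   4 |  13 | abacbacaaaccbc
   5 |   7 | abcbbbabacbacaaaccbc
   6 |  18 | acaaaccbc
   7 |  15 | acbacaaaccbc
   8 |  22 | accbc
   9 |  12 | babacbacaaaccbc
  10 |  17 | bacaaaccbc
  11 |  14 | bacbacaaaccbc
  12 |  11 | bbabacbacaaaccbc
  13 |  10 | bbbabacbacaaaccbc
  14 |  25 | bc
  15 |   8 | bcbbbabacbacaaaccbc
  16 |   1 | bcccaaabcbbbabacbacaaaccbc
  17 |  26 | c
  18 |   4 | caaabcbbbabacbacaaaccbc
  19 |  19 | caaaccbc
  20 |  16 | cbacaaaccbc
  21 |   9 | cbbbabacbacaaaccbc
  22 |  24 | cbc
  23 |   0 | cbcccaaabcbbbabacbacaaaccbc
  24 |   3 | ccaaabcbbbabacbacaaaccbc
  25 |  23 | ccbc
  26 |   2 | cccaaabcbbbabacbacaaaccbc

SA = [5, 20, 6, 21, 13, 7, 18, 15, 22, 12, 17, 14, 11, 10, 25, 8, 1, 26, 4, 19, 16, 9, 24, 0, 3, 23, 2]
rank  pair      lcp
   1  s[5:],s[20:]  3  'aaa'
   2  s[20:],s[6:]  2  'aa'
   3  s[6:],s[21:]  2  'aa'
   4  s[21:],s[13:]  1  'a'
   5  s[13:],s[7:]  2  'ab'
   6  s[7:],s[18:]  1  'a'
   7  s[18:],s[15:]  2  'ac'
   8  s[15:],s[22:]  2  'ac'
   9  s[22:],s[12:]  0  ''
  10  s[12:],s[17:]  2  'ba'
  11  s[17:],s[14:]  3  'bac'
  12  s[14:],s[11:]  1  'b'
  13  s[11:],s[10:]  2  'bb'
  14  s[10:],s[25:]  1  'b'
  15  s[25:],s[8:]  2  'bc'
  16  s[8:],s[1:]  2  'bc'
  17  s[1:],s[26:]  0  ''
  18  s[26:],s[4:]  1  'c'
  19  s[4:],s[19:]  4  'caaa'
  20  s[19:],s[16:]  1  'c'
  21  s[16:],s[9:]  2  'cb'
  22  s[9:],s[24:]  2  'cb'
  23  s[24:],s[0:]  3  'cbc'
  24  s[0:],s[3:]  1  'c'
  25  s[3:],s[23:]  2  'cc'
  26  s[23:],s[2:]  2  'cc'

n(n+1)/2 = 27·28/2 = 378
Σ LCP = 0 + 3 + 2 + 2 + 1 + 2 + 1 + 2 + 2 + 0 + 2 + 3 + 1 + 2 + 1 + 2 + 2 + 0 + 1 + 4 + 1 + 2 + 2 + 3 + 1 + 2 + 2 = 46
distinct = 378 − 46 = 332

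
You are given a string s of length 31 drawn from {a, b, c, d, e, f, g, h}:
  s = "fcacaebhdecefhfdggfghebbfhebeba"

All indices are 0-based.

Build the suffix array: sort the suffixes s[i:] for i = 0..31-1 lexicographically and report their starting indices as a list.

sorted suffixes:
  #0 SA[0]=30  'a'
  #1 SA[1]=2  'acaebhdecefhfdggfghebbfhebeba'
  #2 SA[2]=4  'aebhdecefhfdggfghebbfhebeba'
  #3 SA[3]=29  'ba'
  #4 SA[4]=22  'bbfhebeba'
  #5 SA[5]=27  'beba'
  #6 SA[6]=23  'bfhebeba'
  #7 SA[7]=6  'bhdecefhfdggfghebbfhebeba'
  #8 SA[8]=1  'cacaebhdecefhfdggfghebbfhebeba'
  #9 SA[9]=3  'caebhdecefhfdggfghebbfhebeba'
  #10 SA[10]=10  'cefhfdggfghebbfhebeba'
  #11 SA[11]=8  'decefhfdggfghebbfhebeba'
  #12 SA[12]=15  'dggfghebbfhebeba'
  #13 SA[13]=28  'eba'
  #14 SA[14]=21  'ebbfhebeba'
  #15 SA[15]=26  'ebeba'
  #16 SA[16]=5  'ebhdecefhfdggfghebbfhebeba'
  #17 SA[17]=9  'ecefhfdggfghebbfhebeba'
  #18 SA[18]=11  'efhfdggfghebbfhebeba'
  #19 SA[19]=0  'fcacaebhdecefhfdggfghebbfhebeba'
  #20 SA[20]=14  'fdggfghebbfhebeba'
  #21 SA[21]=18  'fghebbfhebeba'
  #22 SA[22]=24  'fhebeba'
  #23 SA[23]=12  'fhfdggfghebbfhebeba'
  #24 SA[24]=17  'gfghebbfhebeba'
  #25 SA[25]=16  'ggfghebbfhebeba'
  #26 SA[26]=19  'ghebbfhebeba'
  #27 SA[27]=7  'hdecefhfdggfghebbfhebeba'
  #28 SA[28]=20  'hebbfhebeba'
  #29 SA[29]=25  'hebeba'
  #30 SA[30]=13  'hfdggfghebbfhebeba'

[30, 2, 4, 29, 22, 27, 23, 6, 1, 3, 10, 8, 15, 28, 21, 26, 5, 9, 11, 0, 14, 18, 24, 12, 17, 16, 19, 7, 20, 25, 13]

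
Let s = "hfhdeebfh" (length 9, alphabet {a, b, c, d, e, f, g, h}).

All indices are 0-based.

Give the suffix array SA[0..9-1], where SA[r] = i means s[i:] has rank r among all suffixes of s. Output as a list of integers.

rank→(start, suffix):
  0 → (6, 'bfh')
  1 → (3, 'deebfh')
  2 → (5, 'ebfh')
  3 → (4, 'eebfh')
  4 → (7, 'fh')
  5 → (1, 'fhdeebfh')
  6 → (8, 'h')
  7 → (2, 'hdeebfh')
  8 → (0, 'hfhdeebfh')

[6, 3, 5, 4, 7, 1, 8, 2, 0]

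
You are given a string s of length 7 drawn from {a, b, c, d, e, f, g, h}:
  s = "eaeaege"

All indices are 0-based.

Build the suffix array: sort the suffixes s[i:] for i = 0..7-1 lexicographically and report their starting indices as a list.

rank→(start, suffix):
  0 → (1, 'aeaege')
  1 → (3, 'aege')
  2 → (6, 'e')
  3 → (0, 'eaeaege')
  4 → (2, 'eaege')
  5 → (4, 'ege')
  6 → (5, 'ge')

[1, 3, 6, 0, 2, 4, 5]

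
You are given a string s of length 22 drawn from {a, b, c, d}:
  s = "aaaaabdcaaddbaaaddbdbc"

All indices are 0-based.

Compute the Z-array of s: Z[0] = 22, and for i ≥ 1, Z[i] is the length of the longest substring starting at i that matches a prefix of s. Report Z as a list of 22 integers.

[22, 4, 3, 2, 1, 0, 0, 0, 2, 1, 0, 0, 0, 3, 2, 1, 0, 0, 0, 0, 0, 0]

Z[0]=22
i=1: i≥r, start 0; Z[1]=4 extend→box=[1,5)
i=2: min(r-i=3, Z[1]=4)=3; Z[2]=3
i=3: min(r-i=2, Z[2]=3)=2; Z[3]=2
i=4: min(r-i=1, Z[3]=2)=1; Z[4]=1
i=5: i≥r, start 0; Z[5]=0
i=6: i≥r, start 0; Z[6]=0
i=7: i≥r, start 0; Z[7]=0
i=8: i≥r, start 0; Z[8]=2 extend→box=[8,10)
i=9: min(r-i=1, Z[1]=4)=1; Z[9]=1
i=10: i≥r, start 0; Z[10]=0
i=11: i≥r, start 0; Z[11]=0
i=12: i≥r, start 0; Z[12]=0
i=13: i≥r, start 0; Z[13]=3 extend→box=[13,16)
i=14: min(r-i=2, Z[1]=4)=2; Z[14]=2
i=15: min(r-i=1, Z[2]=3)=1; Z[15]=1
i=16: i≥r, start 0; Z[16]=0
i=17: i≥r, start 0; Z[17]=0
i=18: i≥r, start 0; Z[18]=0
i=19: i≥r, start 0; Z[19]=0
i=20: i≥r, start 0; Z[20]=0
i=21: i≥r, start 0; Z[21]=0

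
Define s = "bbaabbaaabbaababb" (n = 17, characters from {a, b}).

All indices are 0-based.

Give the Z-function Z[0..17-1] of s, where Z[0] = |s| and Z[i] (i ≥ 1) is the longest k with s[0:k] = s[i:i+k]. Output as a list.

Z[0]=17
i=1: i≥r, start 0; Z[1]=1 scan→box=[1,2)
i=2: i≥r, start 0; Z[2]=0
i=3: i≥r, start 0; Z[3]=0
i=4: i≥r, start 0; Z[4]=4 scan→box=[4,8)
i=5: min(r-i=3, Z[1]=1)=1; Z[5]=1
i=6: min(r-i=2, Z[2]=0)=0; Z[6]=0
i=7: min(r-i=1, Z[3]=0)=0; Z[7]=0
i=8: i≥r, start 0; Z[8]=0
i=9: i≥r, start 0; Z[9]=5 scan→box=[9,14)
i=10: min(r-i=4, Z[1]=1)=1; Z[10]=1
i=11: min(r-i=3, Z[2]=0)=0; Z[11]=0
i=12: min(r-i=2, Z[3]=0)=0; Z[12]=0
i=13: min(r-i=1, Z[4]=4)=1; Z[13]=1
i=14: i≥r, start 0; Z[14]=0
i=15: i≥r, start 0; Z[15]=2 scan→box=[15,17)
i=16: min(r-i=1, Z[1]=1)=1; Z[16]=1

[17, 1, 0, 0, 4, 1, 0, 0, 0, 5, 1, 0, 0, 1, 0, 2, 1]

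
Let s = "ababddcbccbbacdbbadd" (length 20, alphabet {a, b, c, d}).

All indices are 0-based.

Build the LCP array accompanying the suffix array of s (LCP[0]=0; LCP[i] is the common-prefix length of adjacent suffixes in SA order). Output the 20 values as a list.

[0, 2, 1, 1, 0, 2, 2, 1, 3, 1, 1, 0, 2, 1, 1, 0, 1, 1, 1, 2]

rank→(start, suffix):
  0 → (0, 'ababddcbccbbacdbbadd')
  1 → (2, 'abddcbccbbacdbbadd')
  2 → (12, 'acdbbadd')
  3 → (17, 'add')
  4 → (1, 'babddcbccbbacdbbadd')
  5 → (11, 'bacdbbadd')
  6 → (16, 'badd')
  7 → (10, 'bbacdbbadd')
  8 → (15, 'bbadd')
  9 → (7, 'bccbbacdbbadd')
  10 → (3, 'bddcbccbbacdbbadd')
  11 → (9, 'cbbacdbbadd')
  12 → (6, 'cbccbbacdbbadd')
  13 → (8, 'ccbbacdbbadd')
  14 → (13, 'cdbbadd')
  15 → (19, 'd')
  16 → (14, 'dbbadd')
  17 → (5, 'dcbccbbacdbbadd')
  18 → (18, 'dd')
  19 → (4, 'ddcbccbbacdbbadd')

SA = [0, 2, 12, 17, 1, 11, 16, 10, 15, 7, 3, 9, 6, 8, 13, 19, 14, 5, 18, 4]
i: (SA[i-1],SA[i]) lcp shared
  1: (0,2) 2 'ab'
  2: (2,12) 1 'a'
  3: (12,17) 1 'a'
  4: (17,1) 0 ''
  5: (1,11) 2 'ba'
  6: (11,16) 2 'ba'
  7: (16,10) 1 'b'
  8: (10,15) 3 'bba'
  9: (15,7) 1 'b'
  10: (7,3) 1 'b'
  11: (3,9) 0 ''
  12: (9,6) 2 'cb'
  13: (6,8) 1 'c'
  14: (8,13) 1 'c'
  15: (13,19) 0 ''
  16: (19,14) 1 'd'
  17: (14,5) 1 'd'
  18: (5,18) 1 'd'
  19: (18,4) 2 'dd'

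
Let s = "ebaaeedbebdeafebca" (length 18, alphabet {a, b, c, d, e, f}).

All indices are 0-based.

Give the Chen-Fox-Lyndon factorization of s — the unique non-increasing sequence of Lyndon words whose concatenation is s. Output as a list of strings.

emit factor 1: 'e' (i=0, period=1)
emit factor 2: 'b' (i=1, period=1)
emit factor 3: 'aaeedbebdeafebc' (i=2, period=15)
emit factor 4: 'a' (i=17, period=1)

["e", "b", "aaeedbebdeafebc", "a"]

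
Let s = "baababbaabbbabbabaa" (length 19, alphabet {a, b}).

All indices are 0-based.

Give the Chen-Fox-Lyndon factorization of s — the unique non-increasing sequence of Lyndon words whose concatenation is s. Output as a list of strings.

["b", "aababbaabbbabbab", "a", "a"]

emit factor 1: 'b' (i=0, period=1)
emit factor 2: 'aababbaabbbabbab' (i=1, period=16)
emit factor 3: 'a' (i=17, period=1)
emit factor 4: 'a' (i=18, period=1)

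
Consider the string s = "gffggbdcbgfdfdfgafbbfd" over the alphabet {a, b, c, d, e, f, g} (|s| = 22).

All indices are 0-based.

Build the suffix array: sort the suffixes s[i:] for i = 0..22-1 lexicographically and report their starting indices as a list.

rank→(start, suffix):
  0 → (16, 'afbbfd')
  1 → (18, 'bbfd')
  2 → (5, 'bdcbgfdfdfgafbbfd')
  3 → (19, 'bfd')
  4 → (8, 'bgfdfdfgafbbfd')
  5 → (7, 'cbgfdfdfgafbbfd')
  6 → (21, 'd')
  7 → (6, 'dcbgfdfdfgafbbfd')
  8 → (11, 'dfdfgafbbfd')
  9 → (13, 'dfgafbbfd')
  10 → (17, 'fbbfd')
  11 → (20, 'fd')
  12 → (10, 'fdfdfgafbbfd')
  13 → (12, 'fdfgafbbfd')
  14 → (1, 'ffggbdcbgfdfdfgafbbfd')
  15 → (14, 'fgafbbfd')
  16 → (2, 'fggbdcbgfdfdfgafbbfd')
  17 → (15, 'gafbbfd')
  18 → (4, 'gbdcbgfdfdfgafbbfd')
  19 → (9, 'gfdfdfgafbbfd')
  20 → (0, 'gffggbdcbgfdfdfgafbbfd')
  21 → (3, 'ggbdcbgfdfdfgafbbfd')

[16, 18, 5, 19, 8, 7, 21, 6, 11, 13, 17, 20, 10, 12, 1, 14, 2, 15, 4, 9, 0, 3]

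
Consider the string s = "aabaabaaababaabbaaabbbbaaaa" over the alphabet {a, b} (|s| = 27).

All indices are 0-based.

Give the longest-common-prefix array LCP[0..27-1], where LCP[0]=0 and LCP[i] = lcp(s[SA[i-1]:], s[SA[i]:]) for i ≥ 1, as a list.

rank→(start, suffix):
  0 → (26, 'a')
  1 → (25, 'aa')
  2 → (24, 'aaa')
  3 → (23, 'aaaa')
  4 → (6, 'aaababaabbaaabbbbaaaa')
  5 → (16, 'aaabbbbaaaa')
  6 → (3, 'aabaaababaabbaaabbbbaaaa')
  7 → (0, 'aabaabaaababaabbaaabbbbaaaa')
  8 → (7, 'aababaabbaaabbbbaaaa')
  9 → (12, 'aabbaaabbbbaaaa')
  10 → (17, 'aabbbbaaaa')
  11 → (4, 'abaaababaabbaaabbbbaaaa')
  12 → (1, 'abaabaaababaabbaaabbbbaaaa')
  13 → (10, 'abaabbaaabbbbaaaa')
  14 → (8, 'ababaabbaaabbbbaaaa')
  15 → (13, 'abbaaabbbbaaaa')
  16 → (18, 'abbbbaaaa')
  17 → (22, 'baaaa')
  18 → (5, 'baaababaabbaaabbbbaaaa')
  19 → (15, 'baaabbbbaaaa')
  20 → (2, 'baabaaababaabbaaabbbbaaaa')
  21 → (11, 'baabbaaabbbbaaaa')
  22 → (9, 'babaabbaaabbbbaaaa')
  23 → (21, 'bbaaaa')
  24 → (14, 'bbaaabbbbaaaa')
  25 → (20, 'bbbaaaa')
  26 → (19, 'bbbbaaaa')

SA = [26, 25, 24, 23, 6, 16, 3, 0, 7, 12, 17, 4, 1, 10, 8, 13, 18, 22, 5, 15, 2, 11, 9, 21, 14, 20, 19]
i: (SA[i-1],SA[i]) lcp shared
  1: (26,25) 1 'a'
  2: (25,24) 2 'aa'
  3: (24,23) 3 'aaa'
  4: (23,6) 3 'aaa'
  5: (6,16) 4 'aaab'
  6: (16,3) 2 'aa'
  7: (3,0) 5 'aabaa'
  8: (0,7) 4 'aaba'
  9: (7,12) 3 'aab'
  10: (12,17) 4 'aabb'
  11: (17,4) 1 'a'
  12: (4,1) 4 'abaa'
  13: (1,10) 5 'abaab'
  14: (10,8) 3 'aba'
  15: (8,13) 2 'ab'
  16: (13,18) 3 'abb'
  17: (18,22) 0 ''
  18: (22,5) 4 'baaa'
  19: (5,15) 5 'baaab'
  20: (15,2) 3 'baa'
  21: (2,11) 4 'baab'
  22: (11,9) 2 'ba'
  23: (9,21) 1 'b'
  24: (21,14) 5 'bbaaa'
  25: (14,20) 2 'bb'
  26: (20,19) 3 'bbb'

[0, 1, 2, 3, 3, 4, 2, 5, 4, 3, 4, 1, 4, 5, 3, 2, 3, 0, 4, 5, 3, 4, 2, 1, 5, 2, 3]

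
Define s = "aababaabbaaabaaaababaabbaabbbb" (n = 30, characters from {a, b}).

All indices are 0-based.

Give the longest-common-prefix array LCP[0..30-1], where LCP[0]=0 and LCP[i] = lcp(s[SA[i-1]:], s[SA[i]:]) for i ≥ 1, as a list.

rank→(start, suffix):
  0 → (13, 'aaaababaabbaabbbb')
  1 → (9, 'aaabaaaababaabbaabbbb')
  2 → (14, 'aaababaabbaabbbb')
  3 → (10, 'aabaaaababaabbaabbbb')
  4 → (0, 'aababaabbaaabaaaababaabbaabbbb')
  5 → (15, 'aababaabbaabbbb')
  6 → (5, 'aabbaaabaaaababaabbaabbbb')
  7 → (20, 'aabbaabbbb')
  8 → (24, 'aabbbb')
  9 → (11, 'abaaaababaabbaabbbb')
  10 → (3, 'abaabbaaabaaaababaabbaabbbb')
  11 → (18, 'abaabbaabbbb')
  12 → (1, 'ababaabbaaabaaaababaabbaabbbb')
  13 → (16, 'ababaabbaabbbb')
  14 → (6, 'abbaaabaaaababaabbaabbbb')
  15 → (21, 'abbaabbbb')
  16 → (25, 'abbbb')
  17 → (29, 'b')
  18 → (12, 'baaaababaabbaabbbb')
  19 → (8, 'baaabaaaababaabbaabbbb')
  20 → (4, 'baabbaaabaaaababaabbaabbbb')
  21 → (19, 'baabbaabbbb')
  22 → (23, 'baabbbb')
  23 → (2, 'babaabbaaabaaaababaabbaabbbb')
  24 → (17, 'babaabbaabbbb')
  25 → (28, 'bb')
  26 → (7, 'bbaaabaaaababaabbaabbbb')
  27 → (22, 'bbaabbbb')
  28 → (27, 'bbb')
  29 → (26, 'bbbb')

SA = [13, 9, 14, 10, 0, 15, 5, 20, 24, 11, 3, 18, 1, 16, 6, 21, 25, 29, 12, 8, 4, 19, 23, 2, 17, 28, 7, 22, 27, 26]
i: (SA[i-1],SA[i]) lcp shared
  1: (13,9) 3 'aaa'
  2: (9,14) 5 'aaaba'
  3: (14,10) 2 'aa'
  4: (10,0) 4 'aaba'
  5: (0,15) 11 'aababaabbaa'
  6: (15,5) 3 'aab'
  7: (5,20) 6 'aabbaa'
  8: (20,24) 4 'aabb'
  9: (24,11) 1 'a'
  10: (11,3) 4 'abaa'
  11: (3,18) 8 'abaabbaa'
  12: (18,1) 3 'aba'
  13: (1,16) 10 'ababaabbaa'
  14: (16,6) 2 'ab'
  15: (6,21) 5 'abbaa'
  16: (21,25) 3 'abb'
  17: (25,29) 0 ''
  18: (29,12) 1 'b'
  19: (12,8) 4 'baaa'
  20: (8,4) 3 'baa'
  21: (4,19) 7 'baabbaa'
  22: (19,23) 5 'baabb'
  23: (23,2) 2 'ba'
  24: (2,17) 9 'babaabbaa'
  25: (17,28) 1 'b'
  26: (28,7) 2 'bb'
  27: (7,22) 4 'bbaa'
  28: (22,27) 2 'bb'
  29: (27,26) 3 'bbb'

[0, 3, 5, 2, 4, 11, 3, 6, 4, 1, 4, 8, 3, 10, 2, 5, 3, 0, 1, 4, 3, 7, 5, 2, 9, 1, 2, 4, 2, 3]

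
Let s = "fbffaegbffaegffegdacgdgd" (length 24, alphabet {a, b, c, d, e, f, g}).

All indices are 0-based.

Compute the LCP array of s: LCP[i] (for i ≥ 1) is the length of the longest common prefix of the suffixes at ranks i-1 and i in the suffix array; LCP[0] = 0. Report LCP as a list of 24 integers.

rank | idx | suffix
   0 |  18 | acgdgd
   1 |   4 | aegbffaegffegdacgdgd
   2 |  10 | aegffegdacgdgd
   3 |   1 | bffaegbffaegffegdacgdgd
   4 |   7 | bffaegffegdacgdgd
   5 |  19 | cgdgd
   6 |  23 | d
   7 |  17 | dacgdgd
   8 |  21 | dgd
   9 |   5 | egbffaegffegdacgdgd
  10 |  15 | egdacgdgd
  11 |  11 | egffegdacgdgd
  12 |   3 | faegbffaegffegdacgdgd
  13 |   9 | faegffegdacgdgd
  14 |   0 | fbffaegbffaegffegdacgdgd
  15 |  14 | fegdacgdgd
  16 |   2 | ffaegbffaegffegdacgdgd
  17 |   8 | ffaegffegdacgdgd
  18 |  13 | ffegdacgdgd
  19 |   6 | gbffaegffegdacgdgd
  20 |  22 | gd
  21 |  16 | gdacgdgd
  22 |  20 | gdgd
  23 |  12 | gffegdacgdgd

SA = [18, 4, 10, 1, 7, 19, 23, 17, 21, 5, 15, 11, 3, 9, 0, 14, 2, 8, 13, 6, 22, 16, 20, 12]
rank  pair      lcp
   1  s[18:],s[4:]  1  'a'
   2  s[4:],s[10:]  3  'aeg'
   3  s[10:],s[1:]  0  ''
   4  s[1:],s[7:]  6  'bffaeg'
   5  s[7:],s[19:]  0  ''
   6  s[19:],s[23:]  0  ''
   7  s[23:],s[17:]  1  'd'
   8  s[17:],s[21:]  1  'd'
   9  s[21:],s[5:]  0  ''
  10  s[5:],s[15:]  2  'eg'
  11  s[15:],s[11:]  2  'eg'
  12  s[11:],s[3:]  0  ''
  13  s[3:],s[9:]  4  'faeg'
  14  s[9:],s[0:]  1  'f'
  15  s[0:],s[14:]  1  'f'
  16  s[14:],s[2:]  1  'f'
  17  s[2:],s[8:]  5  'ffaeg'
  18  s[8:],s[13:]  2  'ff'
  19  s[13:],s[6:]  0  ''
  20  s[6:],s[22:]  1  'g'
  21  s[22:],s[16:]  2  'gd'
  22  s[16:],s[20:]  2  'gd'
  23  s[20:],s[12:]  1  'g'

[0, 1, 3, 0, 6, 0, 0, 1, 1, 0, 2, 2, 0, 4, 1, 1, 1, 5, 2, 0, 1, 2, 2, 1]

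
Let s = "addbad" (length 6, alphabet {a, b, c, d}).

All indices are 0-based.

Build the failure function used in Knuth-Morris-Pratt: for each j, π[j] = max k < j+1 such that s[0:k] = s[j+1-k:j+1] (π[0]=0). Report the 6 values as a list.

[0, 0, 0, 0, 1, 2]

π[0] = 0
j=1 s[j]='d': π[1]=0 (border '')
j=2 s[j]='d': π[2]=0 (border '')
j=3 s[j]='b': π[3]=0 (border '')
j=4 s[j]='a': π[4]=1 (border 'a')
j=5 s[j]='d': π[5]=2 (border 'ad')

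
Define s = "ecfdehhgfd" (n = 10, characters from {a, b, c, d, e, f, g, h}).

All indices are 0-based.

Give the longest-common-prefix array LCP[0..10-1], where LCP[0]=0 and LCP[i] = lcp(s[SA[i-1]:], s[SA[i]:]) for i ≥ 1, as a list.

[0, 0, 1, 0, 1, 0, 2, 0, 0, 1]

sorted suffixes:
  #0 SA[0]=1  'cfdehhgfd'
  #1 SA[1]=9  'd'
  #2 SA[2]=3  'dehhgfd'
  #3 SA[3]=0  'ecfdehhgfd'
  #4 SA[4]=4  'ehhgfd'
  #5 SA[5]=8  'fd'
  #6 SA[6]=2  'fdehhgfd'
  #7 SA[7]=7  'gfd'
  #8 SA[8]=6  'hgfd'
  #9 SA[9]=5  'hhgfd'

SA = [1, 9, 3, 0, 4, 8, 2, 7, 6, 5]
[i] adj suffixes → lcp
  [1] 1/9 → 0 ('')
  [2] 9/3 → 1 ('d')
  [3] 3/0 → 0 ('')
  [4] 0/4 → 1 ('e')
  [5] 4/8 → 0 ('')
  [6] 8/2 → 2 ('fd')
  [7] 2/7 → 0 ('')
  [8] 7/6 → 0 ('')
  [9] 6/5 → 1 ('h')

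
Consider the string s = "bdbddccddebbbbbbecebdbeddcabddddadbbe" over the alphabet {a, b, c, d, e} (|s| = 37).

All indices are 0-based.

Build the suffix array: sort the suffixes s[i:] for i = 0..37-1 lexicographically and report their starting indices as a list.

[26, 32, 10, 11, 12, 13, 34, 14, 0, 19, 2, 27, 35, 15, 21, 25, 5, 6, 17, 31, 33, 1, 20, 24, 4, 30, 23, 3, 29, 28, 7, 8, 36, 9, 18, 16, 22]

sorted suffixes:
  #0 SA[0]=26  'abddddadbbe'
  #1 SA[1]=32  'adbbe'
  #2 SA[2]=10  'bbbbbbecebdbeddcabddddadbbe'
  #3 SA[3]=11  'bbbbbecebdbeddcabddddadbbe'
  #4 SA[4]=12  'bbbbecebdbeddcabddddadbbe'
  #5 SA[5]=13  'bbbecebdbeddcabddddadbbe'
  #6 SA[6]=34  'bbe'
  #7 SA[7]=14  'bbecebdbeddcabddddadbbe'
  #8 SA[8]=0  'bdbddccddebbbbbbecebdbeddcabddddadbbe'
  #9 SA[9]=19  'bdbeddcabddddadbbe'
  #10 SA[10]=2  'bddccddebbbbbbecebdbeddcabddddadbbe'
  #11 SA[11]=27  'bddddadbbe'
  #12 SA[12]=35  'be'
  #13 SA[13]=15  'becebdbeddcabddddadbbe'
  #14 SA[14]=21  'beddcabddddadbbe'
  #15 SA[15]=25  'cabddddadbbe'
  #16 SA[16]=5  'ccddebbbbbbecebdbeddcabddddadbbe'
  #17 SA[17]=6  'cddebbbbbbecebdbeddcabddddadbbe'
  #18 SA[18]=17  'cebdbeddcabddddadbbe'
  #19 SA[19]=31  'dadbbe'
  #20 SA[20]=33  'dbbe'
  #21 SA[21]=1  'dbddccddebbbbbbecebdbeddcabddddadbbe'
  #22 SA[22]=20  'dbeddcabddddadbbe'
  #23 SA[23]=24  'dcabddddadbbe'
  #24 SA[24]=4  'dccddebbbbbbecebdbeddcabddddadbbe'
  #25 SA[25]=30  'ddadbbe'
  #26 SA[26]=23  'ddcabddddadbbe'
  #27 SA[27]=3  'ddccddebbbbbbecebdbeddcabddddadbbe'
  #28 SA[28]=29  'dddadbbe'
  #29 SA[29]=28  'ddddadbbe'
  #30 SA[30]=7  'ddebbbbbbecebdbeddcabddddadbbe'
  #31 SA[31]=8  'debbbbbbecebdbeddcabddddadbbe'
  #32 SA[32]=36  'e'
  #33 SA[33]=9  'ebbbbbbecebdbeddcabddddadbbe'
  #34 SA[34]=18  'ebdbeddcabddddadbbe'
  #35 SA[35]=16  'ecebdbeddcabddddadbbe'
  #36 SA[36]=22  'eddcabddddadbbe'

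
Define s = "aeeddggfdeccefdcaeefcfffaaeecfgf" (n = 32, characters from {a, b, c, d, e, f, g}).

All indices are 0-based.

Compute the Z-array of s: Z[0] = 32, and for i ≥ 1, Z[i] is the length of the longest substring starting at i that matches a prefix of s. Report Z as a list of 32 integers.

Z[0]=32
i=1: i≥r, start 0; Z[1]=0
i=2: i≥r, start 0; Z[2]=0
i=3: i≥r, start 0; Z[3]=0
i=4: i≥r, start 0; Z[4]=0
i=5: i≥r, start 0; Z[5]=0
i=6: i≥r, start 0; Z[6]=0
i=7: i≥r, start 0; Z[7]=0
i=8: i≥r, start 0; Z[8]=0
i=9: i≥r, start 0; Z[9]=0
i=10: i≥r, start 0; Z[10]=0
i=11: i≥r, start 0; Z[11]=0
i=12: i≥r, start 0; Z[12]=0
i=13: i≥r, start 0; Z[13]=0
i=14: i≥r, start 0; Z[14]=0
i=15: i≥r, start 0; Z[15]=0
i=16: i≥r, start 0; Z[16]=3 scan→box=[16,19)
i=17: min(r-i=2, Z[1]=0)=0; Z[17]=0
i=18: min(r-i=1, Z[2]=0)=0; Z[18]=0
i=19: i≥r, start 0; Z[19]=0
i=20: i≥r, start 0; Z[20]=0
i=21: i≥r, start 0; Z[21]=0
i=22: i≥r, start 0; Z[22]=0
i=23: i≥r, start 0; Z[23]=0
i=24: i≥r, start 0; Z[24]=1 scan→box=[24,25)
i=25: i≥r, start 0; Z[25]=3 scan→box=[25,28)
i=26: min(r-i=2, Z[1]=0)=0; Z[26]=0
i=27: min(r-i=1, Z[2]=0)=0; Z[27]=0
i=28: i≥r, start 0; Z[28]=0
i=29: i≥r, start 0; Z[29]=0
i=30: i≥r, start 0; Z[30]=0
i=31: i≥r, start 0; Z[31]=0

[32, 0, 0, 0, 0, 0, 0, 0, 0, 0, 0, 0, 0, 0, 0, 0, 3, 0, 0, 0, 0, 0, 0, 0, 1, 3, 0, 0, 0, 0, 0, 0]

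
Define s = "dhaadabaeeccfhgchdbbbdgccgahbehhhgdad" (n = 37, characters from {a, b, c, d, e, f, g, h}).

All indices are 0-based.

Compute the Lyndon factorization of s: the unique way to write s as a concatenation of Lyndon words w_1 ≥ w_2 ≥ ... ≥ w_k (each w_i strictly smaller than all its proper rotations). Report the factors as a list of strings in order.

emit factor 1: 'dh' (i=0, period=2)
emit factor 2: 'aadabaeeccfhgchdbbbdgccgahbehhhgdad' (i=2, period=35)

["dh", "aadabaeeccfhgchdbbbdgccgahbehhhgdad"]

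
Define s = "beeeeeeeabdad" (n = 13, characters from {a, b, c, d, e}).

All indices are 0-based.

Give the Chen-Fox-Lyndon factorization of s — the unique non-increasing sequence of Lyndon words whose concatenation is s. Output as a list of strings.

emit factor 1: 'beeeeeee' (i=0, period=8)
emit factor 2: 'abdad' (i=8, period=5)

["beeeeeee", "abdad"]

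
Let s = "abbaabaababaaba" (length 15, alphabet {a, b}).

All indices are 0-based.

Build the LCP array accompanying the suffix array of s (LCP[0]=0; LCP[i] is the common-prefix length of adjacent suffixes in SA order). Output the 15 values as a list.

[0, 1, 4, 4, 1, 3, 6, 3, 2, 0, 2, 5, 5, 2, 1]

rank→(start, suffix):
  0 → (14, 'a')
  1 → (11, 'aaba')
  2 → (3, 'aabaababaaba')
  3 → (6, 'aababaaba')
  4 → (12, 'aba')
  5 → (9, 'abaaba')
  6 → (4, 'abaababaaba')
  7 → (7, 'ababaaba')
  8 → (0, 'abbaabaababaaba')
  9 → (13, 'ba')
  10 → (10, 'baaba')
  11 → (2, 'baabaababaaba')
  12 → (5, 'baababaaba')
  13 → (8, 'babaaba')
  14 → (1, 'bbaabaababaaba')

SA = [14, 11, 3, 6, 12, 9, 4, 7, 0, 13, 10, 2, 5, 8, 1]
i: (SA[i-1],SA[i]) lcp shared
  1: (14,11) 1 'a'
  2: (11,3) 4 'aaba'
  3: (3,6) 4 'aaba'
  4: (6,12) 1 'a'
  5: (12,9) 3 'aba'
  6: (9,4) 6 'abaaba'
  7: (4,7) 3 'aba'
  8: (7,0) 2 'ab'
  9: (0,13) 0 ''
  10: (13,10) 2 'ba'
  11: (10,2) 5 'baaba'
  12: (2,5) 5 'baaba'
  13: (5,8) 2 'ba'
  14: (8,1) 1 'b'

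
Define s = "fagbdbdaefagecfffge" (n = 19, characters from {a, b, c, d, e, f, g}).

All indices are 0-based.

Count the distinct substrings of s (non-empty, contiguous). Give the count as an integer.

rank→(start, suffix):
  0 → (7, 'aefagecfffge')
  1 → (1, 'agbdbdaefagecfffge')
  2 → (10, 'agecfffge')
  3 → (5, 'bdaefagecfffge')
  4 → (3, 'bdbdaefagecfffge')
  5 → (13, 'cfffge')
  6 → (6, 'daefagecfffge')
  7 → (4, 'dbdaefagecfffge')
  8 → (18, 'e')
  9 → (12, 'ecfffge')
  10 → (8, 'efagecfffge')
  11 → (0, 'fagbdbdaefagecfffge')
  12 → (9, 'fagecfffge')
  13 → (14, 'fffge')
  14 → (15, 'ffge')
  15 → (16, 'fge')
  16 → (2, 'gbdbdaefagecfffge')
  17 → (17, 'ge')
  18 → (11, 'gecfffge')

SA = [7, 1, 10, 5, 3, 13, 6, 4, 18, 12, 8, 0, 9, 14, 15, 16, 2, 17, 11]
[i] adj suffixes → lcp
  [1] 7/1 → 1 ('a')
  [2] 1/10 → 2 ('ag')
  [3] 10/5 → 0 ('')
  [4] 5/3 → 2 ('bd')
  [5] 3/13 → 0 ('')
  [6] 13/6 → 0 ('')
  [7] 6/4 → 1 ('d')
  [8] 4/18 → 0 ('')
  [9] 18/12 → 1 ('e')
  [10] 12/8 → 1 ('e')
  [11] 8/0 → 0 ('')
  [12] 0/9 → 3 ('fag')
  [13] 9/14 → 1 ('f')
  [14] 14/15 → 2 ('ff')
  [15] 15/16 → 1 ('f')
  [16] 16/2 → 0 ('')
  [17] 2/17 → 1 ('g')
  [18] 17/11 → 2 ('ge')

n(n+1)/2 = 19·20/2 = 190
Σ LCP = 0 + 1 + 2 + 0 + 2 + 0 + 0 + 1 + 0 + 1 + 1 + 0 + 3 + 1 + 2 + 1 + 0 + 1 + 2 = 18
distinct = 190 − 18 = 172

172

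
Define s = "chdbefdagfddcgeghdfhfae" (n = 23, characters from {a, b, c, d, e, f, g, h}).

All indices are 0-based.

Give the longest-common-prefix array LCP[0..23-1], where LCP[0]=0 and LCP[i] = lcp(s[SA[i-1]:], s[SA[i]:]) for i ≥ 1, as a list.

sorted suffixes:
  #0 SA[0]=21  'ae'
  #1 SA[1]=7  'agfddcgeghdfhfae'
  #2 SA[2]=3  'befdagfddcgeghdfhfae'
  #3 SA[3]=12  'cgeghdfhfae'
  #4 SA[4]=0  'chdbefdagfddcgeghdfhfae'
  #5 SA[5]=6  'dagfddcgeghdfhfae'
  #6 SA[6]=2  'dbefdagfddcgeghdfhfae'
  #7 SA[7]=11  'dcgeghdfhfae'
  #8 SA[8]=10  'ddcgeghdfhfae'
  #9 SA[9]=17  'dfhfae'
  #10 SA[10]=22  'e'
  #11 SA[11]=4  'efdagfddcgeghdfhfae'
  #12 SA[12]=14  'eghdfhfae'
  #13 SA[13]=20  'fae'
  #14 SA[14]=5  'fdagfddcgeghdfhfae'
  #15 SA[15]=9  'fddcgeghdfhfae'
  #16 SA[16]=18  'fhfae'
  #17 SA[17]=13  'geghdfhfae'
  #18 SA[18]=8  'gfddcgeghdfhfae'
  #19 SA[19]=15  'ghdfhfae'
  #20 SA[20]=1  'hdbefdagfddcgeghdfhfae'
  #21 SA[21]=16  'hdfhfae'
  #22 SA[22]=19  'hfae'

SA = [21, 7, 3, 12, 0, 6, 2, 11, 10, 17, 22, 4, 14, 20, 5, 9, 18, 13, 8, 15, 1, 16, 19]
[i] adj suffixes → lcp
  [1] 21/7 → 1 ('a')
  [2] 7/3 → 0 ('')
  [3] 3/12 → 0 ('')
  [4] 12/0 → 1 ('c')
  [5] 0/6 → 0 ('')
  [6] 6/2 → 1 ('d')
  [7] 2/11 → 1 ('d')
  [8] 11/10 → 1 ('d')
  [9] 10/17 → 1 ('d')
  [10] 17/22 → 0 ('')
  [11] 22/4 → 1 ('e')
  [12] 4/14 → 1 ('e')
  [13] 14/20 → 0 ('')
  [14] 20/5 → 1 ('f')
  [15] 5/9 → 2 ('fd')
  [16] 9/18 → 1 ('f')
  [17] 18/13 → 0 ('')
  [18] 13/8 → 1 ('g')
  [19] 8/15 → 1 ('g')
  [20] 15/1 → 0 ('')
  [21] 1/16 → 2 ('hd')
  [22] 16/19 → 1 ('h')

[0, 1, 0, 0, 1, 0, 1, 1, 1, 1, 0, 1, 1, 0, 1, 2, 1, 0, 1, 1, 0, 2, 1]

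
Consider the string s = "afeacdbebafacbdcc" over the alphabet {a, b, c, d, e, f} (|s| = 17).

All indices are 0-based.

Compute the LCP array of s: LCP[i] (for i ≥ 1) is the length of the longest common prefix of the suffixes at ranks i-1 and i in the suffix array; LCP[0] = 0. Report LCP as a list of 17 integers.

sorted suffixes:
  #0 SA[0]=11  'acbdcc'
  #1 SA[1]=3  'acdbebafacbdcc'
  #2 SA[2]=9  'afacbdcc'
  #3 SA[3]=0  'afeacdbebafacbdcc'
  #4 SA[4]=8  'bafacbdcc'
  #5 SA[5]=13  'bdcc'
  #6 SA[6]=6  'bebafacbdcc'
  #7 SA[7]=16  'c'
  #8 SA[8]=12  'cbdcc'
  #9 SA[9]=15  'cc'
  #10 SA[10]=4  'cdbebafacbdcc'
  #11 SA[11]=5  'dbebafacbdcc'
  #12 SA[12]=14  'dcc'
  #13 SA[13]=2  'eacdbebafacbdcc'
  #14 SA[14]=7  'ebafacbdcc'
  #15 SA[15]=10  'facbdcc'
  #16 SA[16]=1  'feacdbebafacbdcc'

SA = [11, 3, 9, 0, 8, 13, 6, 16, 12, 15, 4, 5, 14, 2, 7, 10, 1]
i: (SA[i-1],SA[i]) lcp shared
  1: (11,3) 2 'ac'
  2: (3,9) 1 'a'
  3: (9,0) 2 'af'
  4: (0,8) 0 ''
  5: (8,13) 1 'b'
  6: (13,6) 1 'b'
  7: (6,16) 0 ''
  8: (16,12) 1 'c'
  9: (12,15) 1 'c'
  10: (15,4) 1 'c'
  11: (4,5) 0 ''
  12: (5,14) 1 'd'
  13: (14,2) 0 ''
  14: (2,7) 1 'e'
  15: (7,10) 0 ''
  16: (10,1) 1 'f'

[0, 2, 1, 2, 0, 1, 1, 0, 1, 1, 1, 0, 1, 0, 1, 0, 1]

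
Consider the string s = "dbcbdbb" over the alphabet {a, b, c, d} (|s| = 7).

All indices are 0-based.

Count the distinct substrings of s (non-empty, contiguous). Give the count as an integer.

23

rank | idx | suffix
   0 |   6 | b
   1 |   5 | bb
   2 |   1 | bcbdbb
   3 |   3 | bdbb
   4 |   2 | cbdbb
   5 |   4 | dbb
   6 |   0 | dbcbdbb

SA = [6, 5, 1, 3, 2, 4, 0]
i: (SA[i-1],SA[i]) lcp shared
  1: (6,5) 1 'b'
  2: (5,1) 1 'b'
  3: (1,3) 1 'b'
  4: (3,2) 0 ''
  5: (2,4) 0 ''
  6: (4,0) 2 'db'

n(n+1)/2 = 7·8/2 = 28
Σ LCP = 0 + 1 + 1 + 1 + 0 + 0 + 2 = 5
distinct = 28 − 5 = 23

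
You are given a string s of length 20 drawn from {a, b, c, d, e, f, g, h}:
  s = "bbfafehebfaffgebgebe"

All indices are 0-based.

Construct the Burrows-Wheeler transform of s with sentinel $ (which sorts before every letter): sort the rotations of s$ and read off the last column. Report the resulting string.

eff$ebeebghgfbbaafbfe

rank  rotation               last
    0  $bbfafehebfaffgebgebe  e
    1  afehebfaffgebgebe$bbf  f
    2  affgebgebe$bbfafehebf  f
    3  bbfafehebfaffgebgebe$  $
    4  be$bbfafehebfaffgebge  e
    5  bfafehebfaffgebgebe$b  b
    6  bfaffgebgebe$bbfafehe  e
    7  bgebe$bbfafehebfaffge  e
    8  e$bbfafehebfaffgebgeb  b
    9  ebe$bbfafehebfaffgebg  g
   10  ebfaffgebgebe$bbfafeh  h
   11  ebgebe$bbfafehebfaffg  g
   12  ehebfaffgebgebe$bbfaf  f
   13  fafehebfaffgebgebe$bb  b
   14  faffgebgebe$bbfafeheb  b
   15  fehebfaffgebgebe$bbfa  a
   16  ffgebgebe$bbfafehebfa  a
   17  fgebgebe$bbfafehebfaf  f
   18  gebe$bbfafehebfaffgeb  b
   19  gebgebe$bbfafehebfaff  f
   20  hebfaffgebgebe$bbfafe  e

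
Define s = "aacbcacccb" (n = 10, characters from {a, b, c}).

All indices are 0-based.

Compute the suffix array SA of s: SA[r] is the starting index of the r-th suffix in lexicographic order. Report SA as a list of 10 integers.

[0, 1, 5, 9, 3, 4, 8, 2, 7, 6]

rank→(start, suffix):
  0 → (0, 'aacbcacccb')
  1 → (1, 'acbcacccb')
  2 → (5, 'acccb')
  3 → (9, 'b')
  4 → (3, 'bcacccb')
  5 → (4, 'cacccb')
  6 → (8, 'cb')
  7 → (2, 'cbcacccb')
  8 → (7, 'ccb')
  9 → (6, 'cccb')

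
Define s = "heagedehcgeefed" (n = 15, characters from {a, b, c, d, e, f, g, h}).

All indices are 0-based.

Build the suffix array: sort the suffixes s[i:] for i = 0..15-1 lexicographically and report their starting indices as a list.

sorted suffixes:
  #0 SA[0]=2  'agedehcgeefed'
  #1 SA[1]=8  'cgeefed'
  #2 SA[2]=14  'd'
  #3 SA[3]=5  'dehcgeefed'
  #4 SA[4]=1  'eagedehcgeefed'
  #5 SA[5]=13  'ed'
  #6 SA[6]=4  'edehcgeefed'
  #7 SA[7]=10  'eefed'
  #8 SA[8]=11  'efed'
  #9 SA[9]=6  'ehcgeefed'
  #10 SA[10]=12  'fed'
  #11 SA[11]=3  'gedehcgeefed'
  #12 SA[12]=9  'geefed'
  #13 SA[13]=7  'hcgeefed'
  #14 SA[14]=0  'heagedehcgeefed'

[2, 8, 14, 5, 1, 13, 4, 10, 11, 6, 12, 3, 9, 7, 0]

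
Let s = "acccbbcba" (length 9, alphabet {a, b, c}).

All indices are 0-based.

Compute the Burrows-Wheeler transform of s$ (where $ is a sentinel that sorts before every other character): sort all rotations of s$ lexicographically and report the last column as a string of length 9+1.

ab$ccbbcca

rank  rotation    last
    0  $acccbbcba  a
    1  a$acccbbcb  b
    2  acccbbcba$  $
    3  ba$acccbbc  c
    4  bbcba$accc  c
    5  bcba$acccb  b
    6  cba$acccbb  b
    7  cbbcba$acc  c
    8  ccbbcba$ac  c
    9  cccbbcba$a  a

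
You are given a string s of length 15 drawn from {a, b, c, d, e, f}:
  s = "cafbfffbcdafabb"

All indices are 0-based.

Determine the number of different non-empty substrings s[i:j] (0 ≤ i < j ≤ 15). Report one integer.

107

sorted suffixes:
  #0 SA[0]=12  'abb'
  #1 SA[1]=10  'afabb'
  #2 SA[2]=1  'afbfffbcdafabb'
  #3 SA[3]=14  'b'
  #4 SA[4]=13  'bb'
  #5 SA[5]=7  'bcdafabb'
  #6 SA[6]=3  'bfffbcdafabb'
  #7 SA[7]=0  'cafbfffbcdafabb'
  #8 SA[8]=8  'cdafabb'
  #9 SA[9]=9  'dafabb'
  #10 SA[10]=11  'fabb'
  #11 SA[11]=6  'fbcdafabb'
  #12 SA[12]=2  'fbfffbcdafabb'
  #13 SA[13]=5  'ffbcdafabb'
  #14 SA[14]=4  'fffbcdafabb'

SA = [12, 10, 1, 14, 13, 7, 3, 0, 8, 9, 11, 6, 2, 5, 4]
i: (SA[i-1],SA[i]) lcp shared
  1: (12,10) 1 'a'
  2: (10,1) 2 'af'
  3: (1,14) 0 ''
  4: (14,13) 1 'b'
  5: (13,7) 1 'b'
  6: (7,3) 1 'b'
  7: (3,0) 0 ''
  8: (0,8) 1 'c'
  9: (8,9) 0 ''
  10: (9,11) 0 ''
  11: (11,6) 1 'f'
  12: (6,2) 2 'fb'
  13: (2,5) 1 'f'
  14: (5,4) 2 'ff'

n(n+1)/2 = 15·16/2 = 120
Σ LCP = 0 + 1 + 2 + 0 + 1 + 1 + 1 + 0 + 1 + 0 + 0 + 1 + 2 + 1 + 2 = 13
distinct = 120 − 13 = 107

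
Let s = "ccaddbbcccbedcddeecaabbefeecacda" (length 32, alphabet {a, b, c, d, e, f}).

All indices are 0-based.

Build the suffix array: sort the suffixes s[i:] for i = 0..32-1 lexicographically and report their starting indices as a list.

[31, 19, 20, 28, 2, 5, 21, 6, 10, 22, 18, 27, 1, 9, 0, 8, 7, 29, 13, 30, 4, 12, 3, 14, 15, 17, 26, 11, 16, 25, 23, 24]

rank | idx | suffix
   0 |  31 | a
   1 |  19 | aabbefeecacda
   2 |  20 | abbefeecacda
   3 |  28 | acda
   4 |   2 | addbbcccbedcddeecaabbefeecacda
   5 |   5 | bbcccbedcddeecaabbefeecacda
   6 |  21 | bbefeecacda
   7 |   6 | bcccbedcddeecaabbefeecacda
   8 |  10 | bedcddeecaabbefeecacda
   9 |  22 | befeecacda
  10 |  18 | caabbefeecacda
  11 |  27 | cacda
  12 |   1 | caddbbcccbedcddeecaabbefeecacda
  13 |   9 | cbedcddeecaabbefeecacda
  14 |   0 | ccaddbbcccbedcddeecaabbefeecacda
  15 |   8 | ccbedcddeecaabbefeecacda
  16 |   7 | cccbedcddeecaabbefeecacda
  17 |  29 | cda
  18 |  13 | cddeecaabbefeecacda
  19 |  30 | da
  20 |   4 | dbbcccbedcddeecaabbefeecacda
  21 |  12 | dcddeecaabbefeecacda
  22 |   3 | ddbbcccbedcddeecaabbefeecacda
  23 |  14 | ddeecaabbefeecacda
  24 |  15 | deecaabbefeecacda
  25 |  17 | ecaabbefeecacda
  26 |  26 | ecacda
  27 |  11 | edcddeecaabbefeecacda
  28 |  16 | eecaabbefeecacda
  29 |  25 | eecacda
  30 |  23 | efeecacda
  31 |  24 | feecacda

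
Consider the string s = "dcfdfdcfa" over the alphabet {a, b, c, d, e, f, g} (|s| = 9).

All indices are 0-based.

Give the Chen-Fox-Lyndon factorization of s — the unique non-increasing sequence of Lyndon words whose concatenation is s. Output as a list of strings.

["d", "cfdfd", "cf", "a"]

emit factor 1: 'd' (i=0, period=1)
emit factor 2: 'cfdfd' (i=1, period=5)
emit factor 3: 'cf' (i=6, period=2)
emit factor 4: 'a' (i=8, period=1)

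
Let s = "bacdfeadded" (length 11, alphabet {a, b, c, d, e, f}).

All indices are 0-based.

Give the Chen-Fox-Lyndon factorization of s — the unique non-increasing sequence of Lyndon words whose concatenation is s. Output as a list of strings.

["b", "acdfeadded"]

emit factor 1: 'b' (i=0, period=1)
emit factor 2: 'acdfeadded' (i=1, period=10)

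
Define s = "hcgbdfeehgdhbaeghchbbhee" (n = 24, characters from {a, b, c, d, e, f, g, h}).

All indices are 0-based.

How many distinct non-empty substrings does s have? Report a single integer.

281

sorted suffixes:
  #0 SA[0]=13  'aeghchbbhee'
  #1 SA[1]=12  'baeghchbbhee'
  #2 SA[2]=19  'bbhee'
  #3 SA[3]=3  'bdfeehgdhbaeghchbbhee'
  #4 SA[4]=20  'bhee'
  #5 SA[5]=1  'cgbdfeehgdhbaeghchbbhee'
  #6 SA[6]=17  'chbbhee'
  #7 SA[7]=4  'dfeehgdhbaeghchbbhee'
  #8 SA[8]=10  'dhbaeghchbbhee'
  #9 SA[9]=23  'e'
  #10 SA[10]=22  'ee'
  #11 SA[11]=6  'eehgdhbaeghchbbhee'
  #12 SA[12]=14  'eghchbbhee'
  #13 SA[13]=7  'ehgdhbaeghchbbhee'
  #14 SA[14]=5  'feehgdhbaeghchbbhee'
  #15 SA[15]=2  'gbdfeehgdhbaeghchbbhee'
  #16 SA[16]=9  'gdhbaeghchbbhee'
  #17 SA[17]=15  'ghchbbhee'
  #18 SA[18]=11  'hbaeghchbbhee'
  #19 SA[19]=18  'hbbhee'
  #20 SA[20]=0  'hcgbdfeehgdhbaeghchbbhee'
  #21 SA[21]=16  'hchbbhee'
  #22 SA[22]=21  'hee'
  #23 SA[23]=8  'hgdhbaeghchbbhee'

SA = [13, 12, 19, 3, 20, 1, 17, 4, 10, 23, 22, 6, 14, 7, 5, 2, 9, 15, 11, 18, 0, 16, 21, 8]
rank  pair      lcp
   1  s[13:],s[12:]  0  ''
   2  s[12:],s[19:]  1  'b'
   3  s[19:],s[3:]  1  'b'
   4  s[3:],s[20:]  1  'b'
   5  s[20:],s[1:]  0  ''
   6  s[1:],s[17:]  1  'c'
   7  s[17:],s[4:]  0  ''
   8  s[4:],s[10:]  1  'd'
   9  s[10:],s[23:]  0  ''
  10  s[23:],s[22:]  1  'e'
  11  s[22:],s[6:]  2  'ee'
  12  s[6:],s[14:]  1  'e'
  13  s[14:],s[7:]  1  'e'
  14  s[7:],s[5:]  0  ''
  15  s[5:],s[2:]  0  ''
  16  s[2:],s[9:]  1  'g'
  17  s[9:],s[15:]  1  'g'
  18  s[15:],s[11:]  0  ''
  19  s[11:],s[18:]  2  'hb'
  20  s[18:],s[0:]  1  'h'
  21  s[0:],s[16:]  2  'hc'
  22  s[16:],s[21:]  1  'h'
  23  s[21:],s[8:]  1  'h'

n(n+1)/2 = 24·25/2 = 300
Σ LCP = 0 + 0 + 1 + 1 + 1 + 0 + 1 + 0 + 1 + 0 + 1 + 2 + 1 + 1 + 0 + 0 + 1 + 1 + 0 + 2 + 1 + 2 + 1 + 1 = 19
distinct = 300 − 19 = 281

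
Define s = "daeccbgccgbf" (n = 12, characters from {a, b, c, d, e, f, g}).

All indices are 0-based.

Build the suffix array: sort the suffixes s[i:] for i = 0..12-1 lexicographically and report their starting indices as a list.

[1, 10, 5, 4, 3, 7, 8, 0, 2, 11, 9, 6]

rank→(start, suffix):
  0 → (1, 'aeccbgccgbf')
  1 → (10, 'bf')
  2 → (5, 'bgccgbf')
  3 → (4, 'cbgccgbf')
  4 → (3, 'ccbgccgbf')
  5 → (7, 'ccgbf')
  6 → (8, 'cgbf')
  7 → (0, 'daeccbgccgbf')
  8 → (2, 'eccbgccgbf')
  9 → (11, 'f')
  10 → (9, 'gbf')
  11 → (6, 'gccgbf')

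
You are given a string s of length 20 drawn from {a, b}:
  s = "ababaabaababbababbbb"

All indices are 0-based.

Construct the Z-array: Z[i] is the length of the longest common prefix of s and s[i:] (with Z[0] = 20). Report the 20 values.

[20, 0, 3, 0, 1, 3, 0, 1, 4, 0, 2, 0, 0, 4, 0, 2, 0, 0, 0, 0]

Z[0]=20
i=1: fresh scan; Z[1]=0
i=2: fresh scan; Z[2]=3 extend→box=[2,5)
i=3: min(r-i=2, Z[1]=0)=0; Z[3]=0
i=4: min(r-i=1, Z[2]=3)=1; Z[4]=1
i=5: fresh scan; Z[5]=3 extend→box=[5,8)
i=6: min(r-i=2, Z[1]=0)=0; Z[6]=0
i=7: min(r-i=1, Z[2]=3)=1; Z[7]=1
i=8: fresh scan; Z[8]=4 extend→box=[8,12)
i=9: min(r-i=3, Z[1]=0)=0; Z[9]=0
i=10: min(r-i=2, Z[2]=3)=2; Z[10]=2
i=11: min(r-i=1, Z[3]=0)=0; Z[11]=0
i=12: fresh scan; Z[12]=0
i=13: fresh scan; Z[13]=4 extend→box=[13,17)
i=14: min(r-i=3, Z[1]=0)=0; Z[14]=0
i=15: min(r-i=2, Z[2]=3)=2; Z[15]=2
i=16: min(r-i=1, Z[3]=0)=0; Z[16]=0
i=17: fresh scan; Z[17]=0
i=18: fresh scan; Z[18]=0
i=19: fresh scan; Z[19]=0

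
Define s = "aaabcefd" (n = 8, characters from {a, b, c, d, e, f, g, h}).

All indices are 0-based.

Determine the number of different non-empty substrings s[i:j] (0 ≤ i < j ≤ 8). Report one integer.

33

rank | idx | suffix
   0 |   0 | aaabcefd
   1 |   1 | aabcefd
   2 |   2 | abcefd
   3 |   3 | bcefd
   4 |   4 | cefd
   5 |   7 | d
   6 |   5 | efd
   7 |   6 | fd

SA = [0, 1, 2, 3, 4, 7, 5, 6]
i: (SA[i-1],SA[i]) lcp shared
  1: (0,1) 2 'aa'
  2: (1,2) 1 'a'
  3: (2,3) 0 ''
  4: (3,4) 0 ''
  5: (4,7) 0 ''
  6: (7,5) 0 ''
  7: (5,6) 0 ''

n(n+1)/2 = 8·9/2 = 36
Σ LCP = 0 + 2 + 1 + 0 + 0 + 0 + 0 + 0 = 3
distinct = 36 − 3 = 33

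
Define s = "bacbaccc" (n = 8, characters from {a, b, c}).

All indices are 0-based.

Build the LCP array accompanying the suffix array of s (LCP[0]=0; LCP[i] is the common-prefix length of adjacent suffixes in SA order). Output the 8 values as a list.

[0, 2, 0, 3, 0, 1, 1, 2]

rank→(start, suffix):
  0 → (1, 'acbaccc')
  1 → (4, 'accc')
  2 → (0, 'bacbaccc')
  3 → (3, 'baccc')
  4 → (7, 'c')
  5 → (2, 'cbaccc')
  6 → (6, 'cc')
  7 → (5, 'ccc')

SA = [1, 4, 0, 3, 7, 2, 6, 5]
rank  pair      lcp
   1  s[1:],s[4:]  2  'ac'
   2  s[4:],s[0:]  0  ''
   3  s[0:],s[3:]  3  'bac'
   4  s[3:],s[7:]  0  ''
   5  s[7:],s[2:]  1  'c'
   6  s[2:],s[6:]  1  'c'
   7  s[6:],s[5:]  2  'cc'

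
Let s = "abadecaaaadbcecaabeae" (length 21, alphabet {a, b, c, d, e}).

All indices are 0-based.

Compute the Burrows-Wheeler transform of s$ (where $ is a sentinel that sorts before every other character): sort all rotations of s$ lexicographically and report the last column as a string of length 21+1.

rank  rotation                last
    0  $abadecaaaadbcecaabeae  e
    1  aaaadbcecaabeae$abadec  c
    2  aaadbcecaabeae$abadeca  a
    3  aabeae$abadecaaaadbcec  c
    4  aadbcecaabeae$abadecaa  a
    5  abadecaaaadbcecaabeae$  $
    6  abeae$abadecaaaadbceca  a
    7  adbcecaabeae$abadecaaa  a
    8  adecaaaadbcecaabeae$ab  b
    9  ae$abadecaaaadbcecaabe  e
   10  badecaaaadbcecaabeae$a  a
   11  bcecaabeae$abadecaaaad  d
   12  beae$abadecaaaadbcecaa  a
   13  caaaadbcecaabeae$abade  e
   14  caabeae$abadecaaaadbce  e
   15  cecaabeae$abadecaaaadb  b
   16  dbcecaabeae$abadecaaaa  a
   17  decaaaadbcecaabeae$aba  a
   18  e$abadecaaaadbcecaabea  a
   19  eae$abadecaaaadbcecaab  b
   20  ecaaaadbcecaabeae$abad  d
   21  ecaabeae$abadecaaaadbc  c

ecaca$aabeadaeebaaabdc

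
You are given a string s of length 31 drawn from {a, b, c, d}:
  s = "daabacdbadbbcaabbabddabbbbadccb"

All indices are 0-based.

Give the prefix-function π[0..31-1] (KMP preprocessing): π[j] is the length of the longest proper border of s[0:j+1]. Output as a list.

π[0] = 0
j=1 s[j]='a': π[1]=0 (border '')
j=2 s[j]='a': π[2]=0 (border '')
j=3 s[j]='b': π[3]=0 (border '')
j=4 s[j]='a': π[4]=0 (border '')
j=5 s[j]='c': π[5]=0 (border '')
j=6 s[j]='d': π[6]=1 (border 'd')
j=7 s[j]='b': k: 1→0; π[7]=0 (border '')
j=8 s[j]='a': π[8]=0 (border '')
j=9 s[j]='d': π[9]=1 (border 'd')
j=10 s[j]='b': k: 1→0; π[10]=0 (border '')
j=11 s[j]='b': π[11]=0 (border '')
j=12 s[j]='c': π[12]=0 (border '')
j=13 s[j]='a': π[13]=0 (border '')
j=14 s[j]='a': π[14]=0 (border '')
j=15 s[j]='b': π[15]=0 (border '')
j=16 s[j]='b': π[16]=0 (border '')
j=17 s[j]='a': π[17]=0 (border '')
j=18 s[j]='b': π[18]=0 (border '')
j=19 s[j]='d': π[19]=1 (border 'd')
j=20 s[j]='d': k: 1→0; π[20]=1 (border 'd')
j=21 s[j]='a': π[21]=2 (border 'da')
j=22 s[j]='b': k: 2→0; π[22]=0 (border '')
j=23 s[j]='b': π[23]=0 (border '')
j=24 s[j]='b': π[24]=0 (border '')
j=25 s[j]='b': π[25]=0 (border '')
j=26 s[j]='a': π[26]=0 (border '')
j=27 s[j]='d': π[27]=1 (border 'd')
j=28 s[j]='c': k: 1→0; π[28]=0 (border '')
j=29 s[j]='c': π[29]=0 (border '')
j=30 s[j]='b': π[30]=0 (border '')

[0, 0, 0, 0, 0, 0, 1, 0, 0, 1, 0, 0, 0, 0, 0, 0, 0, 0, 0, 1, 1, 2, 0, 0, 0, 0, 0, 1, 0, 0, 0]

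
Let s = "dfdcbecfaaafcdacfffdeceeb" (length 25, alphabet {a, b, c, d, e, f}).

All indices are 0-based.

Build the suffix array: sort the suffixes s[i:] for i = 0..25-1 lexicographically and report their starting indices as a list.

[8, 9, 14, 10, 24, 4, 3, 12, 21, 6, 15, 13, 2, 19, 0, 23, 20, 5, 22, 7, 11, 1, 18, 17, 16]

rank→(start, suffix):
  0 → (8, 'aaafcdacfffdeceeb')
  1 → (9, 'aafcdacfffdeceeb')
  2 → (14, 'acfffdeceeb')
  3 → (10, 'afcdacfffdeceeb')
  4 → (24, 'b')
  5 → (4, 'becfaaafcdacfffdeceeb')
  6 → (3, 'cbecfaaafcdacfffdeceeb')
  7 → (12, 'cdacfffdeceeb')
  8 → (21, 'ceeb')
  9 → (6, 'cfaaafcdacfffdeceeb')
  10 → (15, 'cfffdeceeb')
  11 → (13, 'dacfffdeceeb')
  12 → (2, 'dcbecfaaafcdacfffdeceeb')
  13 → (19, 'deceeb')
  14 → (0, 'dfdcbecfaaafcdacfffdeceeb')
  15 → (23, 'eb')
  16 → (20, 'eceeb')
  17 → (5, 'ecfaaafcdacfffdeceeb')
  18 → (22, 'eeb')
  19 → (7, 'faaafcdacfffdeceeb')
  20 → (11, 'fcdacfffdeceeb')
  21 → (1, 'fdcbecfaaafcdacfffdeceeb')
  22 → (18, 'fdeceeb')
  23 → (17, 'ffdeceeb')
  24 → (16, 'fffdeceeb')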